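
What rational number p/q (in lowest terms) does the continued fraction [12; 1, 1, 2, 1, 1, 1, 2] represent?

629/50

Start with 2.
1 + 1/(2/1) = 1 + 1/2 = 3/2
1 + 1/(3/2) = 1 + 2/3 = 5/3
1 + 1/(5/3) = 1 + 3/5 = 8/5
2 + 1/(8/5) = 2 + 5/8 = 21/8
1 + 1/(21/8) = 1 + 8/21 = 29/21
1 + 1/(29/21) = 1 + 21/29 = 50/29
12 + 1/(50/29) = 12 + 29/50 = 629/50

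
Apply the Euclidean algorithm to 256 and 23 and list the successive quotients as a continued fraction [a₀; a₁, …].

Run the Euclidean algorithm, recording each quotient:
256 = 11·23 + 3, so a_0 = 11
23 = 7·3 + 2, so a_1 = 7
3 = 1·2 + 1, so a_2 = 1
2 = 2·1 + 0, so a_3 = 2

[11; 7, 1, 2]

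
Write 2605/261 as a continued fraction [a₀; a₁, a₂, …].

⌊2605/261⌋ = 9, remainder 256
⌊261/256⌋ = 1, remainder 5
⌊256/5⌋ = 51, remainder 1
⌊5/1⌋ = 5, remainder 0

[9; 1, 51, 5]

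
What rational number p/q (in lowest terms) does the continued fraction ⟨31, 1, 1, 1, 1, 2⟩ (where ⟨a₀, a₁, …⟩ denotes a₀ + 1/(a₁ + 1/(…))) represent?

a_0 = 31: 31/1
a_1 = 1: 32/1
a_2 = 1: 63/2
a_3 = 1: 95/3
a_4 = 1: 158/5
a_5 = 2: 411/13

411/13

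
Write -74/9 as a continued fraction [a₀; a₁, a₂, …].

[-9; 1, 3, 2]

-74 ÷ 9 → quotient -9, remainder 7
9 ÷ 7 → quotient 1, remainder 2
7 ÷ 2 → quotient 3, remainder 1
2 ÷ 1 → quotient 2, remainder 0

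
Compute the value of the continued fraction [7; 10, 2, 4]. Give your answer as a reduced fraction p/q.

Start with 4.
2 + 1/(4/1) = 2 + 1/4 = 9/4
10 + 1/(9/4) = 10 + 4/9 = 94/9
7 + 1/(94/9) = 7 + 9/94 = 667/94

667/94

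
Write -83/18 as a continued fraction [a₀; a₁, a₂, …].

-83 = -5·18 + 7, so a_0 = -5
18 = 2·7 + 4, so a_1 = 2
7 = 1·4 + 3, so a_2 = 1
4 = 1·3 + 1, so a_3 = 1
3 = 3·1 + 0, so a_4 = 3

[-5; 2, 1, 1, 3]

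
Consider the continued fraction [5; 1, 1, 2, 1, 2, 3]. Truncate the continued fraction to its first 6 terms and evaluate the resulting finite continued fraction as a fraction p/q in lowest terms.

106/19

Starting at the tail and folding back:
Start with 2.
1 + 1/(2/1) = 1 + 1/2 = 3/2
2 + 1/(3/2) = 2 + 2/3 = 8/3
1 + 1/(8/3) = 1 + 3/8 = 11/8
1 + 1/(11/8) = 1 + 8/11 = 19/11
5 + 1/(19/11) = 5 + 11/19 = 106/19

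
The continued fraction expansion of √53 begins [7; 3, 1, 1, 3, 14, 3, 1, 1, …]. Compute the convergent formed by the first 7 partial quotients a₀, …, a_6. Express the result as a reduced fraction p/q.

Start with 3.
14 + 1/(3/1) = 14 + 1/3 = 43/3
3 + 1/(43/3) = 3 + 3/43 = 132/43
1 + 1/(132/43) = 1 + 43/132 = 175/132
1 + 1/(175/132) = 1 + 132/175 = 307/175
3 + 1/(307/175) = 3 + 175/307 = 1096/307
7 + 1/(1096/307) = 7 + 307/1096 = 7979/1096

7979/1096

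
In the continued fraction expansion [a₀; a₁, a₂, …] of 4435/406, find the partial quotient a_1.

4435 = 10·406 + 375, so a_0 = 10
406 = 1·375 + 31, so a_1 = 1

1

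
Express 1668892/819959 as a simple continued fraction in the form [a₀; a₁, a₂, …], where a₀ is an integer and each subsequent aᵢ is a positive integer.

[2; 28, 3, 2, 1, 55, 52]

⌊1668892/819959⌋ = 2, remainder 28974
⌊819959/28974⌋ = 28, remainder 8687
⌊28974/8687⌋ = 3, remainder 2913
⌊8687/2913⌋ = 2, remainder 2861
⌊2913/2861⌋ = 1, remainder 52
⌊2861/52⌋ = 55, remainder 1
⌊52/1⌋ = 52, remainder 0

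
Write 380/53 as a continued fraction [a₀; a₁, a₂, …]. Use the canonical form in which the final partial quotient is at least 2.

[7; 5, 1, 8]

380 = 7·53 + 9, so a_0 = 7
53 = 5·9 + 8, so a_1 = 5
9 = 1·8 + 1, so a_2 = 1
8 = 8·1 + 0, so a_3 = 8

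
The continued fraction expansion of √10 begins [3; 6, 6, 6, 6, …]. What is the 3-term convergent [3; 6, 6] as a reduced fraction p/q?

a_0 = 3: 3/1
a_1 = 6: 19/6
a_2 = 6: 117/37

117/37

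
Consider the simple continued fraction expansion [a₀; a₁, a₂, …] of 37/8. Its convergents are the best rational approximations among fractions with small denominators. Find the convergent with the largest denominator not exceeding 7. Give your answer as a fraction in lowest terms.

14/3

a_0 = 4: 4/1  (≤ bound)
a_1 = 1: 5/1  (≤ bound)
a_2 = 1: 9/2  (≤ bound)
a_3 = 1: 14/3  (≤ bound)
a_4 = 2: 37/8  (> 7, stop)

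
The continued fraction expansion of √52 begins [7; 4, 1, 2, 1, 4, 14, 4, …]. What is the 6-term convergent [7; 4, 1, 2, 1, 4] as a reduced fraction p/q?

Build up convergents one term at a time:
a_0 = 7: 7/1
a_1 = 4: 29/4
a_2 = 1: 36/5
a_3 = 2: 101/14
a_4 = 1: 137/19
a_5 = 4: 649/90

649/90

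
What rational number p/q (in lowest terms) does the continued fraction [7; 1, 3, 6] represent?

194/25

a_0 = 7: 7/1
a_1 = 1: 8/1
a_2 = 3: 31/4
a_3 = 6: 194/25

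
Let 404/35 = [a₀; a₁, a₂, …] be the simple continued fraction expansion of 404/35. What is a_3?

5

Apply division with remainder until the remainder is 0:
404 = 11·35 + 19, so a_0 = 11
35 = 1·19 + 16, so a_1 = 1
19 = 1·16 + 3, so a_2 = 1
16 = 5·3 + 1, so a_3 = 5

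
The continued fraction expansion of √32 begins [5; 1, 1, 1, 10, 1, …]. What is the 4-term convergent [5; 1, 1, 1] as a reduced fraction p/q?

Start with 1.
1 + 1/(1/1) = 1 + 1/1 = 2/1
1 + 1/(2/1) = 1 + 1/2 = 3/2
5 + 1/(3/2) = 5 + 2/3 = 17/3

17/3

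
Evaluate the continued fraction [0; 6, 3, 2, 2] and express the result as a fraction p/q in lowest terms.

Use the convergent recurrence hₖ = aₖ·hₖ₋₁ + hₖ₋₂ (and likewise for the denominators kₖ):
a_0 = 0: 0/1
a_1 = 6: 1/6
a_2 = 3: 3/19
a_3 = 2: 7/44
a_4 = 2: 17/107

17/107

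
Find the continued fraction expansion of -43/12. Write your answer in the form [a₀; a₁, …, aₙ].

[-4; 2, 2, 2]

Run the Euclidean algorithm, recording each quotient:
⌊-43/12⌋ = -4, remainder 5
⌊12/5⌋ = 2, remainder 2
⌊5/2⌋ = 2, remainder 1
⌊2/1⌋ = 2, remainder 0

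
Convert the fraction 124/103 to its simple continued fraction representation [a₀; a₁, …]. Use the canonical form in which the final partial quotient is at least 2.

[1; 4, 1, 9, 2]

Repeatedly divide and take the remainder:
124 ÷ 103 → quotient 1, remainder 21
103 ÷ 21 → quotient 4, remainder 19
21 ÷ 19 → quotient 1, remainder 2
19 ÷ 2 → quotient 9, remainder 1
2 ÷ 1 → quotient 2, remainder 0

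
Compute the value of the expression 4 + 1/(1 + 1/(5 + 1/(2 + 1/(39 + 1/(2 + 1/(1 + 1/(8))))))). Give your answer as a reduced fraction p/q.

Work from the innermost term outward:
Start with 8.
1 + 1/(8/1) = 1 + 1/8 = 9/8
2 + 1/(9/8) = 2 + 8/9 = 26/9
39 + 1/(26/9) = 39 + 9/26 = 1023/26
2 + 1/(1023/26) = 2 + 26/1023 = 2072/1023
5 + 1/(2072/1023) = 5 + 1023/2072 = 11383/2072
1 + 1/(11383/2072) = 1 + 2072/11383 = 13455/11383
4 + 1/(13455/11383) = 4 + 11383/13455 = 65203/13455

65203/13455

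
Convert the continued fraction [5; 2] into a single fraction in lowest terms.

Start with 2.
5 + 1/(2/1) = 5 + 1/2 = 11/2

11/2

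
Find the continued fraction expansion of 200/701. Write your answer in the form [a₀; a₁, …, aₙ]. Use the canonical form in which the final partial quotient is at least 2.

[0; 3, 1, 1, 49, 2]

Run the Euclidean algorithm, recording each quotient:
200 = 0·701 + 200, so a_0 = 0
701 = 3·200 + 101, so a_1 = 3
200 = 1·101 + 99, so a_2 = 1
101 = 1·99 + 2, so a_3 = 1
99 = 49·2 + 1, so a_4 = 49
2 = 2·1 + 0, so a_5 = 2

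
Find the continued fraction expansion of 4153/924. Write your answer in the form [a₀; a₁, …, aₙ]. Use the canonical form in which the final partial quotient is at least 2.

[4; 2, 45, 1, 2, 3]

4153 ÷ 924 → quotient 4, remainder 457
924 ÷ 457 → quotient 2, remainder 10
457 ÷ 10 → quotient 45, remainder 7
10 ÷ 7 → quotient 1, remainder 3
7 ÷ 3 → quotient 2, remainder 1
3 ÷ 1 → quotient 3, remainder 0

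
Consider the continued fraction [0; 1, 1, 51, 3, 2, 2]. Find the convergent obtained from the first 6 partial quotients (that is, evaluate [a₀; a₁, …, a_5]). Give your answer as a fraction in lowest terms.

Start with 2.
3 + 1/(2/1) = 3 + 1/2 = 7/2
51 + 1/(7/2) = 51 + 2/7 = 359/7
1 + 1/(359/7) = 1 + 7/359 = 366/359
1 + 1/(366/359) = 1 + 359/366 = 725/366
0 + 1/(725/366) = 0 + 366/725 = 366/725

366/725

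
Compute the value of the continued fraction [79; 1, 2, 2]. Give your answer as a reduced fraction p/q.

Build up convergents one term at a time:
a_0 = 79: 79/1
a_1 = 1: 80/1
a_2 = 2: 239/3
a_3 = 2: 558/7

558/7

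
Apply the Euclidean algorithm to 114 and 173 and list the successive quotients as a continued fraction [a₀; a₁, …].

[0; 1, 1, 1, 13, 1, 3]

Apply division with remainder until the remainder is 0:
114 ÷ 173 → quotient 0, remainder 114
173 ÷ 114 → quotient 1, remainder 59
114 ÷ 59 → quotient 1, remainder 55
59 ÷ 55 → quotient 1, remainder 4
55 ÷ 4 → quotient 13, remainder 3
4 ÷ 3 → quotient 1, remainder 1
3 ÷ 1 → quotient 3, remainder 0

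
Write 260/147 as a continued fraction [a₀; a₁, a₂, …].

[1; 1, 3, 3, 11]

⌊260/147⌋ = 1, remainder 113
⌊147/113⌋ = 1, remainder 34
⌊113/34⌋ = 3, remainder 11
⌊34/11⌋ = 3, remainder 1
⌊11/1⌋ = 11, remainder 0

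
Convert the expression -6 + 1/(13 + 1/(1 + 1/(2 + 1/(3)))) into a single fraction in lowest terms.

-812/137

Use the convergent recurrence hₖ = aₖ·hₖ₋₁ + hₖ₋₂ (and likewise for the denominators kₖ):
a_0 = -6: -6/1
a_1 = 13: -77/13
a_2 = 1: -83/14
a_3 = 2: -243/41
a_4 = 3: -812/137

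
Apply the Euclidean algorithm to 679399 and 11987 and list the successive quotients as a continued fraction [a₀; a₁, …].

[56; 1, 2, 9, 2, 15, 6, 2]

679399 = 56·11987 + 8127, so a_0 = 56
11987 = 1·8127 + 3860, so a_1 = 1
8127 = 2·3860 + 407, so a_2 = 2
3860 = 9·407 + 197, so a_3 = 9
407 = 2·197 + 13, so a_4 = 2
197 = 15·13 + 2, so a_5 = 15
13 = 6·2 + 1, so a_6 = 6
2 = 2·1 + 0, so a_7 = 2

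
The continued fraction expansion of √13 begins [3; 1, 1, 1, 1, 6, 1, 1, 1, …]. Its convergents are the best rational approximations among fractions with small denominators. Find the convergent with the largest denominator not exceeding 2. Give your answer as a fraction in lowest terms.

a_0 = 3: 3/1  (≤ bound)
a_1 = 1: 4/1  (≤ bound)
a_2 = 1: 7/2  (≤ bound)
a_3 = 1: 11/3  (> 2, stop)

7/2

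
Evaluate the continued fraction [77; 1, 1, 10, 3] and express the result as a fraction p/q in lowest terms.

5039/65

Starting at the tail and folding back:
Start with 3.
10 + 1/(3/1) = 10 + 1/3 = 31/3
1 + 1/(31/3) = 1 + 3/31 = 34/31
1 + 1/(34/31) = 1 + 31/34 = 65/34
77 + 1/(65/34) = 77 + 34/65 = 5039/65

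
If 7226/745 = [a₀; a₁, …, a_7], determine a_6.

⌊7226/745⌋ = 9, remainder 521
⌊745/521⌋ = 1, remainder 224
⌊521/224⌋ = 2, remainder 73
⌊224/73⌋ = 3, remainder 5
⌊73/5⌋ = 14, remainder 3
⌊5/3⌋ = 1, remainder 2
⌊3/2⌋ = 1, remainder 1

1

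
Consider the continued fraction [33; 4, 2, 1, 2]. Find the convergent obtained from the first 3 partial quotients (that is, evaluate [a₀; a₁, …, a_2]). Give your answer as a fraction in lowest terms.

Start with 2.
4 + 1/(2/1) = 4 + 1/2 = 9/2
33 + 1/(9/2) = 33 + 2/9 = 299/9

299/9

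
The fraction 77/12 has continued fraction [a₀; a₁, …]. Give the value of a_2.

2

Repeatedly divide and take the remainder:
77 = 6·12 + 5, so a_0 = 6
12 = 2·5 + 2, so a_1 = 2
5 = 2·2 + 1, so a_2 = 2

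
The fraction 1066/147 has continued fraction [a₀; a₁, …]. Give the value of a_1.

3

Repeatedly divide and take the remainder:
⌊1066/147⌋ = 7, remainder 37
⌊147/37⌋ = 3, remainder 36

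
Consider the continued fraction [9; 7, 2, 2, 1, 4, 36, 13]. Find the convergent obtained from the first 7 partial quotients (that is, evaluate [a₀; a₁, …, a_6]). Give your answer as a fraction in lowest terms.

Start with 36.
4 + 1/(36/1) = 4 + 1/36 = 145/36
1 + 1/(145/36) = 1 + 36/145 = 181/145
2 + 1/(181/145) = 2 + 145/181 = 507/181
2 + 1/(507/181) = 2 + 181/507 = 1195/507
7 + 1/(1195/507) = 7 + 507/1195 = 8872/1195
9 + 1/(8872/1195) = 9 + 1195/8872 = 81043/8872

81043/8872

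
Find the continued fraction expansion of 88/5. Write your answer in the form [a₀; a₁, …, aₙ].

[17; 1, 1, 2]

88 = 17·5 + 3, so a_0 = 17
5 = 1·3 + 2, so a_1 = 1
3 = 1·2 + 1, so a_2 = 1
2 = 2·1 + 0, so a_3 = 2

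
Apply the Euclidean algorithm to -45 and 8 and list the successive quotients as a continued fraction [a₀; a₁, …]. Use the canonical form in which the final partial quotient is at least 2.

[-6; 2, 1, 2]

-45 ÷ 8 → quotient -6, remainder 3
8 ÷ 3 → quotient 2, remainder 2
3 ÷ 2 → quotient 1, remainder 1
2 ÷ 1 → quotient 2, remainder 0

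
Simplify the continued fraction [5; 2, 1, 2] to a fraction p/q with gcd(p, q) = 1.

Use the convergent recurrence hₖ = aₖ·hₖ₋₁ + hₖ₋₂ (and likewise for the denominators kₖ):
a_0 = 5: 5/1
a_1 = 2: 11/2
a_2 = 1: 16/3
a_3 = 2: 43/8

43/8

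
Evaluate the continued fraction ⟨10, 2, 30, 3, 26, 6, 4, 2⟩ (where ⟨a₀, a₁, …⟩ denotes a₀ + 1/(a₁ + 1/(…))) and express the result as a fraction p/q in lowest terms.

a_0 = 10: 10/1
a_1 = 2: 21/2
a_2 = 30: 640/61
a_3 = 3: 1941/185
a_4 = 26: 51106/4871
a_5 = 6: 308577/29411
a_6 = 4: 1285414/122515
a_7 = 2: 2879405/274441

2879405/274441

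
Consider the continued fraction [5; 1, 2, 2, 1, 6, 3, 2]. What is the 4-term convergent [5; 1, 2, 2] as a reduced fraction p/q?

40/7

Start with 2.
2 + 1/(2/1) = 2 + 1/2 = 5/2
1 + 1/(5/2) = 1 + 2/5 = 7/5
5 + 1/(7/5) = 5 + 5/7 = 40/7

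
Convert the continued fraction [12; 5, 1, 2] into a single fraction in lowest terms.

207/17

Starting at the tail and folding back:
Start with 2.
1 + 1/(2/1) = 1 + 1/2 = 3/2
5 + 1/(3/2) = 5 + 2/3 = 17/3
12 + 1/(17/3) = 12 + 3/17 = 207/17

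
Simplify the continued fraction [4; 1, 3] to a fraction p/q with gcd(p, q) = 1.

a_0 = 4: 4/1
a_1 = 1: 5/1
a_2 = 3: 19/4

19/4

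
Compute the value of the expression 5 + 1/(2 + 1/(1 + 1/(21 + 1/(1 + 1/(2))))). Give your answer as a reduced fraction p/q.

Build up convergents one term at a time:
a_0 = 5: 5/1
a_1 = 2: 11/2
a_2 = 1: 16/3
a_3 = 21: 347/65
a_4 = 1: 363/68
a_5 = 2: 1073/201

1073/201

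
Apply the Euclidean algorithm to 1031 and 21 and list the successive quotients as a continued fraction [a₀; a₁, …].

⌊1031/21⌋ = 49, remainder 2
⌊21/2⌋ = 10, remainder 1
⌊2/1⌋ = 2, remainder 0

[49; 10, 2]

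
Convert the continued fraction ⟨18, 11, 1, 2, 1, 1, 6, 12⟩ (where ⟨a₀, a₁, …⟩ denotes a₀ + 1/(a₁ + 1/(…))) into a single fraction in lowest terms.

a_0 = 18: 18/1
a_1 = 11: 199/11
a_2 = 1: 217/12
a_3 = 2: 633/35
a_4 = 1: 850/47
a_5 = 1: 1483/82
a_6 = 6: 9748/539
a_7 = 12: 118459/6550

118459/6550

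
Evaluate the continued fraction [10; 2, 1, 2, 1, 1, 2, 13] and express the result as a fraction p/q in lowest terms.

Compute successive convergents:
a_0 = 10: 10/1
a_1 = 2: 21/2
a_2 = 1: 31/3
a_3 = 2: 83/8
a_4 = 1: 114/11
a_5 = 1: 197/19
a_6 = 2: 508/49
a_7 = 13: 6801/656

6801/656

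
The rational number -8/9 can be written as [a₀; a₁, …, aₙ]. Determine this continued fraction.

[-1; 9]

-8 = -1·9 + 1, so a_0 = -1
9 = 9·1 + 0, so a_1 = 9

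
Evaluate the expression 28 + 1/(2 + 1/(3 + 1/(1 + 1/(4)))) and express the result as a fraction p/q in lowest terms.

Compute successive convergents:
a_0 = 28: 28/1
a_1 = 2: 57/2
a_2 = 3: 199/7
a_3 = 1: 256/9
a_4 = 4: 1223/43

1223/43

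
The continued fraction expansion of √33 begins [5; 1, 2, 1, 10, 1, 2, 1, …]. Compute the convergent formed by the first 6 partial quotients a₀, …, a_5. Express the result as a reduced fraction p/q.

270/47

Start with 1.
10 + 1/(1/1) = 10 + 1/1 = 11/1
1 + 1/(11/1) = 1 + 1/11 = 12/11
2 + 1/(12/11) = 2 + 11/12 = 35/12
1 + 1/(35/12) = 1 + 12/35 = 47/35
5 + 1/(47/35) = 5 + 35/47 = 270/47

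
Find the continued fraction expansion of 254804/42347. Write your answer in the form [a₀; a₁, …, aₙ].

[6; 58, 1, 1, 1, 7, 10, 3]

⌊254804/42347⌋ = 6, remainder 722
⌊42347/722⌋ = 58, remainder 471
⌊722/471⌋ = 1, remainder 251
⌊471/251⌋ = 1, remainder 220
⌊251/220⌋ = 1, remainder 31
⌊220/31⌋ = 7, remainder 3
⌊31/3⌋ = 10, remainder 1
⌊3/1⌋ = 3, remainder 0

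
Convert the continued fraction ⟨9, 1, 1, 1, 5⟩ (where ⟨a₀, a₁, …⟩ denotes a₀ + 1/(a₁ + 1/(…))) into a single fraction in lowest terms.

164/17

Start with 5.
1 + 1/(5/1) = 1 + 1/5 = 6/5
1 + 1/(6/5) = 1 + 5/6 = 11/6
1 + 1/(11/6) = 1 + 6/11 = 17/11
9 + 1/(17/11) = 9 + 11/17 = 164/17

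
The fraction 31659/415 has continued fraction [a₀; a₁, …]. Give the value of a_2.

Repeatedly divide and take the remainder:
31659 = 76·415 + 119, so a_0 = 76
415 = 3·119 + 58, so a_1 = 3
119 = 2·58 + 3, so a_2 = 2

2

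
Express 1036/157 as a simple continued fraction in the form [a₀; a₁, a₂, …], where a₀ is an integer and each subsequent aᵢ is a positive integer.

[6; 1, 1, 2, 31]

1036 = 6·157 + 94, so a_0 = 6
157 = 1·94 + 63, so a_1 = 1
94 = 1·63 + 31, so a_2 = 1
63 = 2·31 + 1, so a_3 = 2
31 = 31·1 + 0, so a_4 = 31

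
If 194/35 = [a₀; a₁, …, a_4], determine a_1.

194 = 5·35 + 19, so a_0 = 5
35 = 1·19 + 16, so a_1 = 1

1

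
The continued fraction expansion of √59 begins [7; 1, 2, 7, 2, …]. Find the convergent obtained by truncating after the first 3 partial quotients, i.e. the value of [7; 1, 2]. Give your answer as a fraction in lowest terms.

a_0 = 7: 7/1
a_1 = 1: 8/1
a_2 = 2: 23/3

23/3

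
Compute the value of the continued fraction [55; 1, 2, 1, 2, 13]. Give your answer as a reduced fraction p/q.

Build up convergents one term at a time:
a_0 = 55: 55/1
a_1 = 1: 56/1
a_2 = 2: 167/3
a_3 = 1: 223/4
a_4 = 2: 613/11
a_5 = 13: 8192/147

8192/147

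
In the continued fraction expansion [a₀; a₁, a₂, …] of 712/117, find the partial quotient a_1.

11

712 = 6·117 + 10, so a_0 = 6
117 = 11·10 + 7, so a_1 = 11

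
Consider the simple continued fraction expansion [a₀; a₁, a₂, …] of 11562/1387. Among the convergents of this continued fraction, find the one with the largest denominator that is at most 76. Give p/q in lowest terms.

25/3

a_0 = 8: 8/1  (≤ bound)
a_1 = 2: 17/2  (≤ bound)
a_2 = 1: 25/3  (≤ bound)
a_3 = 41: 1042/125  (> 76, stop)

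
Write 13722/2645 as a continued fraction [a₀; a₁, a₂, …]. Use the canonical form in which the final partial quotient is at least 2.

Repeatedly divide and take the remainder:
⌊13722/2645⌋ = 5, remainder 497
⌊2645/497⌋ = 5, remainder 160
⌊497/160⌋ = 3, remainder 17
⌊160/17⌋ = 9, remainder 7
⌊17/7⌋ = 2, remainder 3
⌊7/3⌋ = 2, remainder 1
⌊3/1⌋ = 3, remainder 0

[5; 5, 3, 9, 2, 2, 3]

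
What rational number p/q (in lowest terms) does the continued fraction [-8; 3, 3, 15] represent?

-1178/153

Start with 15.
3 + 1/(15/1) = 3 + 1/15 = 46/15
3 + 1/(46/15) = 3 + 15/46 = 153/46
-8 + 1/(153/46) = -8 + 46/153 = -1178/153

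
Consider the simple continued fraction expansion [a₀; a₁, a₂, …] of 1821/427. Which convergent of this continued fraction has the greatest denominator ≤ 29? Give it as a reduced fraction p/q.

List convergents until the denominator exceeds the bound:
a_0 = 4: 4/1  (≤ bound)
a_1 = 3: 13/3  (≤ bound)
a_2 = 1: 17/4  (≤ bound)
a_3 = 3: 64/15  (≤ bound)
a_4 = 1: 81/19  (≤ bound)
a_5 = 1: 145/34  (> 29, stop)

81/19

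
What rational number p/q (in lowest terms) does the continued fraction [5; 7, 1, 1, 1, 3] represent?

Start with 3.
1 + 1/(3/1) = 1 + 1/3 = 4/3
1 + 1/(4/3) = 1 + 3/4 = 7/4
1 + 1/(7/4) = 1 + 4/7 = 11/7
7 + 1/(11/7) = 7 + 7/11 = 84/11
5 + 1/(84/11) = 5 + 11/84 = 431/84

431/84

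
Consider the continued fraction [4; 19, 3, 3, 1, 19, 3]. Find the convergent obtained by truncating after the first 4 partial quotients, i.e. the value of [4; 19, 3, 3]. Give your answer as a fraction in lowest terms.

Work from the innermost term outward:
Start with 3.
3 + 1/(3/1) = 3 + 1/3 = 10/3
19 + 1/(10/3) = 19 + 3/10 = 193/10
4 + 1/(193/10) = 4 + 10/193 = 782/193

782/193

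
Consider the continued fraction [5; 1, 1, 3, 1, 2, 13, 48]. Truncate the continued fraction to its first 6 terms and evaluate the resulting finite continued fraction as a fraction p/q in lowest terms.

139/25

Starting at the tail and folding back:
Start with 2.
1 + 1/(2/1) = 1 + 1/2 = 3/2
3 + 1/(3/2) = 3 + 2/3 = 11/3
1 + 1/(11/3) = 1 + 3/11 = 14/11
1 + 1/(14/11) = 1 + 11/14 = 25/14
5 + 1/(25/14) = 5 + 14/25 = 139/25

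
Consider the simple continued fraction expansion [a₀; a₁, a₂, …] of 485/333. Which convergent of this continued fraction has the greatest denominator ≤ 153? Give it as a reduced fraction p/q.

List convergents until the denominator exceeds the bound:
a_0 = 1: 1/1  (≤ bound)
a_1 = 2: 3/2  (≤ bound)
a_2 = 5: 16/11  (≤ bound)
a_3 = 4: 67/46  (≤ bound)
a_4 = 7: 485/333  (> 153, stop)

67/46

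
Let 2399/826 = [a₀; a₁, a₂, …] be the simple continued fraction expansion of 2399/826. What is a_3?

2

2399 ÷ 826 → quotient 2, remainder 747
826 ÷ 747 → quotient 1, remainder 79
747 ÷ 79 → quotient 9, remainder 36
79 ÷ 36 → quotient 2, remainder 7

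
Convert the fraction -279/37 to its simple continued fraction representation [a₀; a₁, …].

-279 = -8·37 + 17, so a_0 = -8
37 = 2·17 + 3, so a_1 = 2
17 = 5·3 + 2, so a_2 = 5
3 = 1·2 + 1, so a_3 = 1
2 = 2·1 + 0, so a_4 = 2

[-8; 2, 5, 1, 2]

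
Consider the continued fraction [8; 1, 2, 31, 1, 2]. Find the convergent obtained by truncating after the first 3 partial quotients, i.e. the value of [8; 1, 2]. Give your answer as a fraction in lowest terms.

26/3

a_0 = 8: 8/1
a_1 = 1: 9/1
a_2 = 2: 26/3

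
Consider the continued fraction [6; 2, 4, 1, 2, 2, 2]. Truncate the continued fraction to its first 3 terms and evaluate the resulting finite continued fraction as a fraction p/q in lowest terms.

58/9

Start with 4.
2 + 1/(4/1) = 2 + 1/4 = 9/4
6 + 1/(9/4) = 6 + 4/9 = 58/9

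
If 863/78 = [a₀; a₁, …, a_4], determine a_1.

Run the Euclidean algorithm, recording each quotient:
⌊863/78⌋ = 11, remainder 5
⌊78/5⌋ = 15, remainder 3

15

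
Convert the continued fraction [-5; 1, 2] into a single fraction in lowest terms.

-13/3

Build up convergents one term at a time:
a_0 = -5: -5/1
a_1 = 1: -4/1
a_2 = 2: -13/3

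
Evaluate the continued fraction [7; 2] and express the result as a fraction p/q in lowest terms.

Starting at the tail and folding back:
Start with 2.
7 + 1/(2/1) = 7 + 1/2 = 15/2

15/2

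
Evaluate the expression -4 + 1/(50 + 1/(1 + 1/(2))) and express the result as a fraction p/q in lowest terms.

Compute successive convergents:
a_0 = -4: -4/1
a_1 = 50: -199/50
a_2 = 1: -203/51
a_3 = 2: -605/152

-605/152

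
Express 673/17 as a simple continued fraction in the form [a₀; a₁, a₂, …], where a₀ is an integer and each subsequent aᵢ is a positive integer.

Apply division with remainder until the remainder is 0:
673 ÷ 17 → quotient 39, remainder 10
17 ÷ 10 → quotient 1, remainder 7
10 ÷ 7 → quotient 1, remainder 3
7 ÷ 3 → quotient 2, remainder 1
3 ÷ 1 → quotient 3, remainder 0

[39; 1, 1, 2, 3]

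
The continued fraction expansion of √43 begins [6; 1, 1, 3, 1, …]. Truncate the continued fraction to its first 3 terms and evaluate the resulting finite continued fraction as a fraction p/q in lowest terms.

13/2

Compute successive convergents:
a_0 = 6: 6/1
a_1 = 1: 7/1
a_2 = 1: 13/2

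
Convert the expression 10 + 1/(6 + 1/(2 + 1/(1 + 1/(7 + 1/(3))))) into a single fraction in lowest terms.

Collapse the nested fraction from the inside out:
Start with 3.
7 + 1/(3/1) = 7 + 1/3 = 22/3
1 + 1/(22/3) = 1 + 3/22 = 25/22
2 + 1/(25/22) = 2 + 22/25 = 72/25
6 + 1/(72/25) = 6 + 25/72 = 457/72
10 + 1/(457/72) = 10 + 72/457 = 4642/457

4642/457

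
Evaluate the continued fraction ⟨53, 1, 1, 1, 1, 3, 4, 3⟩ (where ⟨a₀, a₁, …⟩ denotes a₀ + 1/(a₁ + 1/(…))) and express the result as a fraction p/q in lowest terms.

Start with 3.
4 + 1/(3/1) = 4 + 1/3 = 13/3
3 + 1/(13/3) = 3 + 3/13 = 42/13
1 + 1/(42/13) = 1 + 13/42 = 55/42
1 + 1/(55/42) = 1 + 42/55 = 97/55
1 + 1/(97/55) = 1 + 55/97 = 152/97
1 + 1/(152/97) = 1 + 97/152 = 249/152
53 + 1/(249/152) = 53 + 152/249 = 13349/249

13349/249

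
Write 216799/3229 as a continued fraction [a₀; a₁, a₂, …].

[67; 7, 12, 3, 12]

216799 = 67·3229 + 456, so a_0 = 67
3229 = 7·456 + 37, so a_1 = 7
456 = 12·37 + 12, so a_2 = 12
37 = 3·12 + 1, so a_3 = 3
12 = 12·1 + 0, so a_4 = 12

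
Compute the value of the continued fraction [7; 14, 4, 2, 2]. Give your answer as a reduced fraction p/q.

Build up convergents one term at a time:
a_0 = 7: 7/1
a_1 = 14: 99/14
a_2 = 4: 403/57
a_3 = 2: 905/128
a_4 = 2: 2213/313

2213/313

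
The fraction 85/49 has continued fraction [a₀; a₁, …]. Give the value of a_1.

Apply division with remainder until the remainder is 0:
85 ÷ 49 → quotient 1, remainder 36
49 ÷ 36 → quotient 1, remainder 13

1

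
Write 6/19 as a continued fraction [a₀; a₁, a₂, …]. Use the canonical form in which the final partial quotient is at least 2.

⌊6/19⌋ = 0, remainder 6
⌊19/6⌋ = 3, remainder 1
⌊6/1⌋ = 6, remainder 0

[0; 3, 6]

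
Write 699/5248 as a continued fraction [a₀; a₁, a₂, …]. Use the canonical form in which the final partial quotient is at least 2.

Apply division with remainder until the remainder is 0:
699 ÷ 5248 → quotient 0, remainder 699
5248 ÷ 699 → quotient 7, remainder 355
699 ÷ 355 → quotient 1, remainder 344
355 ÷ 344 → quotient 1, remainder 11
344 ÷ 11 → quotient 31, remainder 3
11 ÷ 3 → quotient 3, remainder 2
3 ÷ 2 → quotient 1, remainder 1
2 ÷ 1 → quotient 2, remainder 0

[0; 7, 1, 1, 31, 3, 1, 2]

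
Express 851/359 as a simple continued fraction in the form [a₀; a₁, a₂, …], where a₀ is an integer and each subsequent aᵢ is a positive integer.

[2; 2, 1, 2, 3, 13]

⌊851/359⌋ = 2, remainder 133
⌊359/133⌋ = 2, remainder 93
⌊133/93⌋ = 1, remainder 40
⌊93/40⌋ = 2, remainder 13
⌊40/13⌋ = 3, remainder 1
⌊13/1⌋ = 13, remainder 0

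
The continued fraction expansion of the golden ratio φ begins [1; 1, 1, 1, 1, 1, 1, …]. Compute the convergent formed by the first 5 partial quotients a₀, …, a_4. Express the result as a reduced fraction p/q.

a_0 = 1: 1/1
a_1 = 1: 2/1
a_2 = 1: 3/2
a_3 = 1: 5/3
a_4 = 1: 8/5

8/5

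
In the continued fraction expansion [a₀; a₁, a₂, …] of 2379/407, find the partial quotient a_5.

1

Repeatedly divide and take the remainder:
2379 ÷ 407 → quotient 5, remainder 344
407 ÷ 344 → quotient 1, remainder 63
344 ÷ 63 → quotient 5, remainder 29
63 ÷ 29 → quotient 2, remainder 5
29 ÷ 5 → quotient 5, remainder 4
5 ÷ 4 → quotient 1, remainder 1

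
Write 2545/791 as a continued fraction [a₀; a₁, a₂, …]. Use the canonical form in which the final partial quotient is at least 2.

2545 = 3·791 + 172, so a_0 = 3
791 = 4·172 + 103, so a_1 = 4
172 = 1·103 + 69, so a_2 = 1
103 = 1·69 + 34, so a_3 = 1
69 = 2·34 + 1, so a_4 = 2
34 = 34·1 + 0, so a_5 = 34

[3; 4, 1, 1, 2, 34]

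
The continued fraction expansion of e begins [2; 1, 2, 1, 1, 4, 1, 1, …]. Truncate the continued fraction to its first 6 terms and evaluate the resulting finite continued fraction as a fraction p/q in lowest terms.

a_0 = 2: 2/1
a_1 = 1: 3/1
a_2 = 2: 8/3
a_3 = 1: 11/4
a_4 = 1: 19/7
a_5 = 4: 87/32

87/32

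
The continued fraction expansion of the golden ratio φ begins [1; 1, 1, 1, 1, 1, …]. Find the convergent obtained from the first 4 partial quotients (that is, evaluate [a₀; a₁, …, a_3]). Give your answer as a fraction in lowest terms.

Use the convergent recurrence hₖ = aₖ·hₖ₋₁ + hₖ₋₂ (and likewise for the denominators kₖ):
a_0 = 1: 1/1
a_1 = 1: 2/1
a_2 = 1: 3/2
a_3 = 1: 5/3

5/3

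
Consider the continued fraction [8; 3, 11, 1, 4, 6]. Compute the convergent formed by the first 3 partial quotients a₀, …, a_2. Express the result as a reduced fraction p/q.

Start with 11.
3 + 1/(11/1) = 3 + 1/11 = 34/11
8 + 1/(34/11) = 8 + 11/34 = 283/34

283/34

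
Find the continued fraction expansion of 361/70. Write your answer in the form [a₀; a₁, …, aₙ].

361 ÷ 70 → quotient 5, remainder 11
70 ÷ 11 → quotient 6, remainder 4
11 ÷ 4 → quotient 2, remainder 3
4 ÷ 3 → quotient 1, remainder 1
3 ÷ 1 → quotient 3, remainder 0

[5; 6, 2, 1, 3]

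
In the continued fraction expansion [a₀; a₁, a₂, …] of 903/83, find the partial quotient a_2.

903 ÷ 83 → quotient 10, remainder 73
83 ÷ 73 → quotient 1, remainder 10
73 ÷ 10 → quotient 7, remainder 3

7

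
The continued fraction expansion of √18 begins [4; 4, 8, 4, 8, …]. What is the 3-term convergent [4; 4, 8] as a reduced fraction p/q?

140/33

Start with 8.
4 + 1/(8/1) = 4 + 1/8 = 33/8
4 + 1/(33/8) = 4 + 8/33 = 140/33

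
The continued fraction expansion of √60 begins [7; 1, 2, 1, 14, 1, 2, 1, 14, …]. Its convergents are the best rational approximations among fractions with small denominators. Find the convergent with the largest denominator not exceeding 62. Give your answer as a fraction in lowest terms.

a_0 = 7: 7/1  (≤ bound)
a_1 = 1: 8/1  (≤ bound)
a_2 = 2: 23/3  (≤ bound)
a_3 = 1: 31/4  (≤ bound)
a_4 = 14: 457/59  (≤ bound)
a_5 = 1: 488/63  (> 62, stop)

457/59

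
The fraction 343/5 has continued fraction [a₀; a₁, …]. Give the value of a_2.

1

Repeatedly divide and take the remainder:
343 ÷ 5 → quotient 68, remainder 3
5 ÷ 3 → quotient 1, remainder 2
3 ÷ 2 → quotient 1, remainder 1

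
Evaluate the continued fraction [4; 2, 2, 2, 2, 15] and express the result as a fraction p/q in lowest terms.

Use the convergent recurrence hₖ = aₖ·hₖ₋₁ + hₖ₋₂ (and likewise for the denominators kₖ):
a_0 = 4: 4/1
a_1 = 2: 9/2
a_2 = 2: 22/5
a_3 = 2: 53/12
a_4 = 2: 128/29
a_5 = 15: 1973/447

1973/447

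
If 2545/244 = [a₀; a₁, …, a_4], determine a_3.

2545 ÷ 244 → quotient 10, remainder 105
244 ÷ 105 → quotient 2, remainder 34
105 ÷ 34 → quotient 3, remainder 3
34 ÷ 3 → quotient 11, remainder 1

11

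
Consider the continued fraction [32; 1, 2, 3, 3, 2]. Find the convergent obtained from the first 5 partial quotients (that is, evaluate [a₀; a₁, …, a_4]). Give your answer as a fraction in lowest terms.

1079/33

Starting at the tail and folding back:
Start with 3.
3 + 1/(3/1) = 3 + 1/3 = 10/3
2 + 1/(10/3) = 2 + 3/10 = 23/10
1 + 1/(23/10) = 1 + 10/23 = 33/23
32 + 1/(33/23) = 32 + 23/33 = 1079/33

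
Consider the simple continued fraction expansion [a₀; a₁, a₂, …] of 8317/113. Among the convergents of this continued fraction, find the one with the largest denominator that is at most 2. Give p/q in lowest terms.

a_0 = 73: 73/1  (≤ bound)
a_1 = 1: 74/1  (≤ bound)
a_2 = 1: 147/2  (≤ bound)
a_3 = 1: 221/3  (> 2, stop)

147/2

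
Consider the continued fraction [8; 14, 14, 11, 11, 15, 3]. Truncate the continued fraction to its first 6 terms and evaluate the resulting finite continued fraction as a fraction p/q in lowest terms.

Start with 15.
11 + 1/(15/1) = 11 + 1/15 = 166/15
11 + 1/(166/15) = 11 + 15/166 = 1841/166
14 + 1/(1841/166) = 14 + 166/1841 = 25940/1841
14 + 1/(25940/1841) = 14 + 1841/25940 = 365001/25940
8 + 1/(365001/25940) = 8 + 25940/365001 = 2945948/365001

2945948/365001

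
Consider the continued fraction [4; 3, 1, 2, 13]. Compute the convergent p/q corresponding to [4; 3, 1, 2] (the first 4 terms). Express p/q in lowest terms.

Starting at the tail and folding back:
Start with 2.
1 + 1/(2/1) = 1 + 1/2 = 3/2
3 + 1/(3/2) = 3 + 2/3 = 11/3
4 + 1/(11/3) = 4 + 3/11 = 47/11

47/11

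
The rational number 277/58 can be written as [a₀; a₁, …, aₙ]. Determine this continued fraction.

Apply division with remainder until the remainder is 0:
⌊277/58⌋ = 4, remainder 45
⌊58/45⌋ = 1, remainder 13
⌊45/13⌋ = 3, remainder 6
⌊13/6⌋ = 2, remainder 1
⌊6/1⌋ = 6, remainder 0

[4; 1, 3, 2, 6]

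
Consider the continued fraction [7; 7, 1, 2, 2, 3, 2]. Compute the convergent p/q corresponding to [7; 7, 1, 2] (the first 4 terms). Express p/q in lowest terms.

Collapse the nested fraction from the inside out:
Start with 2.
1 + 1/(2/1) = 1 + 1/2 = 3/2
7 + 1/(3/2) = 7 + 2/3 = 23/3
7 + 1/(23/3) = 7 + 3/23 = 164/23

164/23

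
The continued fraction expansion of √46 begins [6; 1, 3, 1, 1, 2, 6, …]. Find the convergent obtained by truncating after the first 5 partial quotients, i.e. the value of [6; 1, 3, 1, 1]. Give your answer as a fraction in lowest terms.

61/9

Work from the innermost term outward:
Start with 1.
1 + 1/(1/1) = 1 + 1/1 = 2/1
3 + 1/(2/1) = 3 + 1/2 = 7/2
1 + 1/(7/2) = 1 + 2/7 = 9/7
6 + 1/(9/7) = 6 + 7/9 = 61/9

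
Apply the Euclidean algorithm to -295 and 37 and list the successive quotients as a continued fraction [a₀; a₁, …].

[-8; 37]

-295 = -8·37 + 1, so a_0 = -8
37 = 37·1 + 0, so a_1 = 37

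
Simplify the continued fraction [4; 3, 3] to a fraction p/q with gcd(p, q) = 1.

a_0 = 4: 4/1
a_1 = 3: 13/3
a_2 = 3: 43/10

43/10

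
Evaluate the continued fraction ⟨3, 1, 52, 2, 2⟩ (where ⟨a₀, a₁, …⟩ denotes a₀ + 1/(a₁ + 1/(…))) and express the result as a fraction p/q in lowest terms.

1063/267

Start with 2.
2 + 1/(2/1) = 2 + 1/2 = 5/2
52 + 1/(5/2) = 52 + 2/5 = 262/5
1 + 1/(262/5) = 1 + 5/262 = 267/262
3 + 1/(267/262) = 3 + 262/267 = 1063/267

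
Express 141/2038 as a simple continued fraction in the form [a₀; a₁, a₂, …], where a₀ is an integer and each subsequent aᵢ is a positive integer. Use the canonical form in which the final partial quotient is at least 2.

[0; 14, 2, 4, 1, 12]

⌊141/2038⌋ = 0, remainder 141
⌊2038/141⌋ = 14, remainder 64
⌊141/64⌋ = 2, remainder 13
⌊64/13⌋ = 4, remainder 12
⌊13/12⌋ = 1, remainder 1
⌊12/1⌋ = 12, remainder 0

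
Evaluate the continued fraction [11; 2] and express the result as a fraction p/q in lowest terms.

Start with 2.
11 + 1/(2/1) = 11 + 1/2 = 23/2

23/2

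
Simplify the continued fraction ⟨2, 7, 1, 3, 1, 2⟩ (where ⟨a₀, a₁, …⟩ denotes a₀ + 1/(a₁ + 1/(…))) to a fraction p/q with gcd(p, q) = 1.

232/109

Start with 2.
1 + 1/(2/1) = 1 + 1/2 = 3/2
3 + 1/(3/2) = 3 + 2/3 = 11/3
1 + 1/(11/3) = 1 + 3/11 = 14/11
7 + 1/(14/11) = 7 + 11/14 = 109/14
2 + 1/(109/14) = 2 + 14/109 = 232/109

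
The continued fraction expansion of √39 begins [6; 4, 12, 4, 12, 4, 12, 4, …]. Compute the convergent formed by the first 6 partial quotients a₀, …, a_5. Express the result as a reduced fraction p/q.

Start with 4.
12 + 1/(4/1) = 12 + 1/4 = 49/4
4 + 1/(49/4) = 4 + 4/49 = 200/49
12 + 1/(200/49) = 12 + 49/200 = 2449/200
4 + 1/(2449/200) = 4 + 200/2449 = 9996/2449
6 + 1/(9996/2449) = 6 + 2449/9996 = 62425/9996

62425/9996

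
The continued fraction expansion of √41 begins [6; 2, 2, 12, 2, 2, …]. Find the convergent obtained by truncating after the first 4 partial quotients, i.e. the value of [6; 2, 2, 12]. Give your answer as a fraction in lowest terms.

Use the convergent recurrence hₖ = aₖ·hₖ₋₁ + hₖ₋₂ (and likewise for the denominators kₖ):
a_0 = 6: 6/1
a_1 = 2: 13/2
a_2 = 2: 32/5
a_3 = 12: 397/62

397/62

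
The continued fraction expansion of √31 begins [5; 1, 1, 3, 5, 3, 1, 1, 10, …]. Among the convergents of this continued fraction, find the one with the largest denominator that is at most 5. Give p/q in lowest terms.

a_0 = 5: 5/1  (≤ bound)
a_1 = 1: 6/1  (≤ bound)
a_2 = 1: 11/2  (≤ bound)
a_3 = 3: 39/7  (> 5, stop)

11/2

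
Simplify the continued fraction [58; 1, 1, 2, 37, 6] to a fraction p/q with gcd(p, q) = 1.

Start with 6.
37 + 1/(6/1) = 37 + 1/6 = 223/6
2 + 1/(223/6) = 2 + 6/223 = 452/223
1 + 1/(452/223) = 1 + 223/452 = 675/452
1 + 1/(675/452) = 1 + 452/675 = 1127/675
58 + 1/(1127/675) = 58 + 675/1127 = 66041/1127

66041/1127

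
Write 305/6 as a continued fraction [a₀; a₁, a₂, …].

[50; 1, 5]

305 ÷ 6 → quotient 50, remainder 5
6 ÷ 5 → quotient 1, remainder 1
5 ÷ 1 → quotient 5, remainder 0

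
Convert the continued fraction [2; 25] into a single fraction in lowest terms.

Start with 25.
2 + 1/(25/1) = 2 + 1/25 = 51/25

51/25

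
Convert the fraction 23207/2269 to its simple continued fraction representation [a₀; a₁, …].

[10; 4, 2, 1, 1, 2, 1, 28]

23207 ÷ 2269 → quotient 10, remainder 517
2269 ÷ 517 → quotient 4, remainder 201
517 ÷ 201 → quotient 2, remainder 115
201 ÷ 115 → quotient 1, remainder 86
115 ÷ 86 → quotient 1, remainder 29
86 ÷ 29 → quotient 2, remainder 28
29 ÷ 28 → quotient 1, remainder 1
28 ÷ 1 → quotient 28, remainder 0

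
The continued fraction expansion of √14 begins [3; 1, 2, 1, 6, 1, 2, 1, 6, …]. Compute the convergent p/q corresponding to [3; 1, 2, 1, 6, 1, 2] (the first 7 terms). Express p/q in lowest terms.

333/89

a_0 = 3: 3/1
a_1 = 1: 4/1
a_2 = 2: 11/3
a_3 = 1: 15/4
a_4 = 6: 101/27
a_5 = 1: 116/31
a_6 = 2: 333/89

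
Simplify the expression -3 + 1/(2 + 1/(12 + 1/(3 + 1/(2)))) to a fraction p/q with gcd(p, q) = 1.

Start with 2.
3 + 1/(2/1) = 3 + 1/2 = 7/2
12 + 1/(7/2) = 12 + 2/7 = 86/7
2 + 1/(86/7) = 2 + 7/86 = 179/86
-3 + 1/(179/86) = -3 + 86/179 = -451/179

-451/179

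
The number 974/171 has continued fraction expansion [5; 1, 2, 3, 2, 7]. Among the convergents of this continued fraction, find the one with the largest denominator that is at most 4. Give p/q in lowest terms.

17/3

a_0 = 5: 5/1  (≤ bound)
a_1 = 1: 6/1  (≤ bound)
a_2 = 2: 17/3  (≤ bound)
a_3 = 3: 57/10  (> 4, stop)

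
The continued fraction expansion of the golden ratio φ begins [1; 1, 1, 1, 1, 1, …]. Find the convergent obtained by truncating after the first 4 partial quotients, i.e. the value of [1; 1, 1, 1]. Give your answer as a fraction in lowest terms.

a_0 = 1: 1/1
a_1 = 1: 2/1
a_2 = 1: 3/2
a_3 = 1: 5/3

5/3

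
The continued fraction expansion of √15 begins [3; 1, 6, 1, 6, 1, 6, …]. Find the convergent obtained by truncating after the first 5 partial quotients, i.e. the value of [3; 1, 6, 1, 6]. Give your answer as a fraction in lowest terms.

213/55

a_0 = 3: 3/1
a_1 = 1: 4/1
a_2 = 6: 27/7
a_3 = 1: 31/8
a_4 = 6: 213/55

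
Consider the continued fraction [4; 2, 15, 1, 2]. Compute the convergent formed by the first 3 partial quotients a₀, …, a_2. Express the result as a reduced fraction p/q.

139/31

Compute successive convergents:
a_0 = 4: 4/1
a_1 = 2: 9/2
a_2 = 15: 139/31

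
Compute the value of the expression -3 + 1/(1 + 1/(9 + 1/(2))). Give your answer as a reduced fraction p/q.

Start with 2.
9 + 1/(2/1) = 9 + 1/2 = 19/2
1 + 1/(19/2) = 1 + 2/19 = 21/19
-3 + 1/(21/19) = -3 + 19/21 = -44/21

-44/21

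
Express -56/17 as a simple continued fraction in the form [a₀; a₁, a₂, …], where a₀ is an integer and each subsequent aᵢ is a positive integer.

[-4; 1, 2, 2, 2]

Run the Euclidean algorithm, recording each quotient:
⌊-56/17⌋ = -4, remainder 12
⌊17/12⌋ = 1, remainder 5
⌊12/5⌋ = 2, remainder 2
⌊5/2⌋ = 2, remainder 1
⌊2/1⌋ = 2, remainder 0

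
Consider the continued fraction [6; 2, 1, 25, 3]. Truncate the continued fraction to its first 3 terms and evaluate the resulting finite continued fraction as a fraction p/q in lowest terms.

19/3

a_0 = 6: 6/1
a_1 = 2: 13/2
a_2 = 1: 19/3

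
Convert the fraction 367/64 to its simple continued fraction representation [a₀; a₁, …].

367 ÷ 64 → quotient 5, remainder 47
64 ÷ 47 → quotient 1, remainder 17
47 ÷ 17 → quotient 2, remainder 13
17 ÷ 13 → quotient 1, remainder 4
13 ÷ 4 → quotient 3, remainder 1
4 ÷ 1 → quotient 4, remainder 0

[5; 1, 2, 1, 3, 4]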